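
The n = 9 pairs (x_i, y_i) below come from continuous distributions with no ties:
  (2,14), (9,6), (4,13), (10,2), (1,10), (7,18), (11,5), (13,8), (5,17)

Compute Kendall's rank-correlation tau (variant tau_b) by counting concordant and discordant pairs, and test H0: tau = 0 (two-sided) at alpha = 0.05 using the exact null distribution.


Step 1: Enumerate the 36 unordered pairs (i,j) with i<j and classify each by sign(x_j-x_i) * sign(y_j-y_i).
  (1,2):dx=+7,dy=-8->D; (1,3):dx=+2,dy=-1->D; (1,4):dx=+8,dy=-12->D; (1,5):dx=-1,dy=-4->C
  (1,6):dx=+5,dy=+4->C; (1,7):dx=+9,dy=-9->D; (1,8):dx=+11,dy=-6->D; (1,9):dx=+3,dy=+3->C
  (2,3):dx=-5,dy=+7->D; (2,4):dx=+1,dy=-4->D; (2,5):dx=-8,dy=+4->D; (2,6):dx=-2,dy=+12->D
  (2,7):dx=+2,dy=-1->D; (2,8):dx=+4,dy=+2->C; (2,9):dx=-4,dy=+11->D; (3,4):dx=+6,dy=-11->D
  (3,5):dx=-3,dy=-3->C; (3,6):dx=+3,dy=+5->C; (3,7):dx=+7,dy=-8->D; (3,8):dx=+9,dy=-5->D
  (3,9):dx=+1,dy=+4->C; (4,5):dx=-9,dy=+8->D; (4,6):dx=-3,dy=+16->D; (4,7):dx=+1,dy=+3->C
  (4,8):dx=+3,dy=+6->C; (4,9):dx=-5,dy=+15->D; (5,6):dx=+6,dy=+8->C; (5,7):dx=+10,dy=-5->D
  (5,8):dx=+12,dy=-2->D; (5,9):dx=+4,dy=+7->C; (6,7):dx=+4,dy=-13->D; (6,8):dx=+6,dy=-10->D
  (6,9):dx=-2,dy=-1->C; (7,8):dx=+2,dy=+3->C; (7,9):dx=-6,dy=+12->D; (8,9):dx=-8,dy=+9->D
Step 2: C = 13, D = 23, total pairs = 36.
Step 3: tau = (C - D)/(n(n-1)/2) = (13 - 23)/36 = -0.277778.
Step 4: Exact two-sided p-value (enumerate n! = 362880 permutations of y under H0): p = 0.358488.
Step 5: alpha = 0.05. fail to reject H0.

tau_b = -0.2778 (C=13, D=23), p = 0.358488, fail to reject H0.


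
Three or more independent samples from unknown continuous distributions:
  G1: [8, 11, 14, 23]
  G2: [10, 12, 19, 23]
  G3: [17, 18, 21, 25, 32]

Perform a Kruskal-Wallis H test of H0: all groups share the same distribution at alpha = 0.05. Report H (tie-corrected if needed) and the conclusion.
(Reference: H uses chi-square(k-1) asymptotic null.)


Step 1: Combine all N = 13 observations and assign midranks.
sorted (value, group, rank): (8,G1,1), (10,G2,2), (11,G1,3), (12,G2,4), (14,G1,5), (17,G3,6), (18,G3,7), (19,G2,8), (21,G3,9), (23,G1,10.5), (23,G2,10.5), (25,G3,12), (32,G3,13)
Step 2: Sum ranks within each group.
R_1 = 19.5 (n_1 = 4)
R_2 = 24.5 (n_2 = 4)
R_3 = 47 (n_3 = 5)
Step 3: H = 12/(N(N+1)) * sum(R_i^2/n_i) - 3(N+1)
     = 12/(13*14) * (19.5^2/4 + 24.5^2/4 + 47^2/5) - 3*14
     = 0.065934 * 686.925 - 42
     = 3.291758.
Step 4: Ties present; correction factor C = 1 - 6/(13^3 - 13) = 0.997253. Corrected H = 3.291758 / 0.997253 = 3.300826.
Step 5: Under H0, H ~ chi^2(2); p-value = 0.191971.
Step 6: alpha = 0.05. fail to reject H0.

H = 3.3008, df = 2, p = 0.191971, fail to reject H0.


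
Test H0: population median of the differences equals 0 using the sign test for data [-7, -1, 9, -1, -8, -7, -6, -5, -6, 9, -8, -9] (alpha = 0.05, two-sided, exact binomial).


Step 1: Discard zero differences. Original n = 12; n_eff = number of nonzero differences = 12.
Nonzero differences (with sign): -7, -1, +9, -1, -8, -7, -6, -5, -6, +9, -8, -9
Step 2: Count signs: positive = 2, negative = 10.
Step 3: Under H0: P(positive) = 0.5, so the number of positives S ~ Bin(12, 0.5).
Step 4: Two-sided exact p-value = sum of Bin(12,0.5) probabilities at or below the observed probability = 0.038574.
Step 5: alpha = 0.05. reject H0.

n_eff = 12, pos = 2, neg = 10, p = 0.038574, reject H0.


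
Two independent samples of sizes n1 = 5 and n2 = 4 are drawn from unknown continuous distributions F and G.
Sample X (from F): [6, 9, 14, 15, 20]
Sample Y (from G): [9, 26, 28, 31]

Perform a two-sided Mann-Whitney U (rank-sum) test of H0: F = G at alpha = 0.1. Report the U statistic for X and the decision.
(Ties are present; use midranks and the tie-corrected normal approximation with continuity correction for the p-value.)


Step 1: Combine and sort all 9 observations; assign midranks.
sorted (value, group): (6,X), (9,X), (9,Y), (14,X), (15,X), (20,X), (26,Y), (28,Y), (31,Y)
ranks: 6->1, 9->2.5, 9->2.5, 14->4, 15->5, 20->6, 26->7, 28->8, 31->9
Step 2: Rank sum for X: R1 = 1 + 2.5 + 4 + 5 + 6 = 18.5.
Step 3: U_X = R1 - n1(n1+1)/2 = 18.5 - 5*6/2 = 18.5 - 15 = 3.5.
       U_Y = n1*n2 - U_X = 20 - 3.5 = 16.5.
Step 4: Ties are present, so use the tie-corrected normal approximation (with continuity correction) for the p-value.
Step 5: p-value = 0.139983; compare to alpha = 0.1. fail to reject H0.

U_X = 3.5, p = 0.139983, fail to reject H0 at alpha = 0.1.


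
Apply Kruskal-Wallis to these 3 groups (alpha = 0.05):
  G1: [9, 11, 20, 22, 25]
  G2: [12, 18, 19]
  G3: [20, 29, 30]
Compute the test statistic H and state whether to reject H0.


Step 1: Combine all N = 11 observations and assign midranks.
sorted (value, group, rank): (9,G1,1), (11,G1,2), (12,G2,3), (18,G2,4), (19,G2,5), (20,G1,6.5), (20,G3,6.5), (22,G1,8), (25,G1,9), (29,G3,10), (30,G3,11)
Step 2: Sum ranks within each group.
R_1 = 26.5 (n_1 = 5)
R_2 = 12 (n_2 = 3)
R_3 = 27.5 (n_3 = 3)
Step 3: H = 12/(N(N+1)) * sum(R_i^2/n_i) - 3(N+1)
     = 12/(11*12) * (26.5^2/5 + 12^2/3 + 27.5^2/3) - 3*12
     = 0.090909 * 440.533 - 36
     = 4.048485.
Step 4: Ties present; correction factor C = 1 - 6/(11^3 - 11) = 0.995455. Corrected H = 4.048485 / 0.995455 = 4.066971.
Step 5: Under H0, H ~ chi^2(2); p-value = 0.130879.
Step 6: alpha = 0.05. fail to reject H0.

H = 4.0670, df = 2, p = 0.130879, fail to reject H0.


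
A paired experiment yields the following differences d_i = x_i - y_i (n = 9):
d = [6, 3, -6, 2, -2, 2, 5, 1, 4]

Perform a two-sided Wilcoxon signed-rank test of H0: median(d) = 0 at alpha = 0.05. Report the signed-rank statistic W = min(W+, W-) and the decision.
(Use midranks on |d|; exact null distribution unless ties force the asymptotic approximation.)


Step 1: Drop any zero differences (none here) and take |d_i|.
|d| = [6, 3, 6, 2, 2, 2, 5, 1, 4]
Step 2: Midrank |d_i| (ties get averaged ranks).
ranks: |6|->8.5, |3|->5, |6|->8.5, |2|->3, |2|->3, |2|->3, |5|->7, |1|->1, |4|->6
Step 3: Attach original signs; sum ranks with positive sign and with negative sign.
W+ = 8.5 + 5 + 3 + 3 + 7 + 1 + 6 = 33.5
W- = 8.5 + 3 = 11.5
(Check: W+ + W- = 45 should equal n(n+1)/2 = 45.)
Step 4: Test statistic W = min(W+, W-) = 11.5.
Step 5: Ties in |d|, so use the tie-corrected normal approximation.
        E[W] = n(n+1)/4 = 9*10/4 = 22.5.
        Tie groups: |d|=2 (t=3), |d|=6 (t=2); sum(t^3 - t) = 30.
        Var[W] = n(n+1)(2n+1)/24 - sum(t^3-t)/48 = 1710/24 - 30/48 = 70.625.
        z = (W - E[W]) / sqrt(Var[W]) = (11.5 - 22.5) / 8.4039 = -1.3089.
        Two-sided p = 2*Phi(z) = 0.190561.
Step 6: alpha = 0.05. fail to reject H0.

W+ = 33.5, W- = 11.5, W = min = 11.5, p = 0.190561, fail to reject H0.


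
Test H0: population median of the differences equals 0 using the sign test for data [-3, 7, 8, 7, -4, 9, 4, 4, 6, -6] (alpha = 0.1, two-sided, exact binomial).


Step 1: Discard zero differences. Original n = 10; n_eff = number of nonzero differences = 10.
Nonzero differences (with sign): -3, +7, +8, +7, -4, +9, +4, +4, +6, -6
Step 2: Count signs: positive = 7, negative = 3.
Step 3: Under H0: P(positive) = 0.5, so the number of positives S ~ Bin(10, 0.5).
Step 4: Two-sided exact p-value = sum of Bin(10,0.5) probabilities at or below the observed probability = 0.343750.
Step 5: alpha = 0.1. fail to reject H0.

n_eff = 10, pos = 7, neg = 3, p = 0.343750, fail to reject H0.


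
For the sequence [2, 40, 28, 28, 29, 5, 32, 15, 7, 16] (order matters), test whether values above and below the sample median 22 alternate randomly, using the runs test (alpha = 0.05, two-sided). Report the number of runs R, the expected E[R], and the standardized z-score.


Step 1: Compute median = 22; label A = above, B = below.
Labels in order: BAAAABABBB  (n_A = 5, n_B = 5)
Step 2: Count runs R = 5.
Step 3: Under H0 (random ordering), E[R] = 2*n_A*n_B/(n_A+n_B) + 1 = 2*5*5/10 + 1 = 6.0000.
        Var[R] = 2*n_A*n_B*(2*n_A*n_B - n_A - n_B) / ((n_A+n_B)^2 * (n_A+n_B-1)) = 2000/900 = 2.2222.
        SD[R] = 1.4907.
Step 4: Continuity-corrected z = (R + 0.5 - E[R]) / SD[R] = (5 + 0.5 - 6.0000) / 1.4907 = -0.3354.
Step 5: Two-sided p-value via normal approximation = 2*(1 - Phi(|z|)) = 0.737316.
Step 6: alpha = 0.05. fail to reject H0.

R = 5, z = -0.3354, p = 0.737316, fail to reject H0.


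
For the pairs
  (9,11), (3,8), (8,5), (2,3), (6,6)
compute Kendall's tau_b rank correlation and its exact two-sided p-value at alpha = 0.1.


Step 1: Enumerate the 10 unordered pairs (i,j) with i<j and classify each by sign(x_j-x_i) * sign(y_j-y_i).
  (1,2):dx=-6,dy=-3->C; (1,3):dx=-1,dy=-6->C; (1,4):dx=-7,dy=-8->C; (1,5):dx=-3,dy=-5->C
  (2,3):dx=+5,dy=-3->D; (2,4):dx=-1,dy=-5->C; (2,5):dx=+3,dy=-2->D; (3,4):dx=-6,dy=-2->C
  (3,5):dx=-2,dy=+1->D; (4,5):dx=+4,dy=+3->C
Step 2: C = 7, D = 3, total pairs = 10.
Step 3: tau = (C - D)/(n(n-1)/2) = (7 - 3)/10 = 0.400000.
Step 4: Exact two-sided p-value (enumerate n! = 120 permutations of y under H0): p = 0.483333.
Step 5: alpha = 0.1. fail to reject H0.

tau_b = 0.4000 (C=7, D=3), p = 0.483333, fail to reject H0.


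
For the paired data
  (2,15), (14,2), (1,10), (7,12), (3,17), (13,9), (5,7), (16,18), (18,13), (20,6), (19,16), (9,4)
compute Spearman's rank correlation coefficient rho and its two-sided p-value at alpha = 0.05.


Step 1: Rank x and y separately (midranks; no ties here).
rank(x): 2->2, 14->8, 1->1, 7->5, 3->3, 13->7, 5->4, 16->9, 18->10, 20->12, 19->11, 9->6
rank(y): 15->9, 2->1, 10->6, 12->7, 17->11, 9->5, 7->4, 18->12, 13->8, 6->3, 16->10, 4->2
Step 2: d_i = R_x(i) - R_y(i); compute d_i^2.
  (2-9)^2=49, (8-1)^2=49, (1-6)^2=25, (5-7)^2=4, (3-11)^2=64, (7-5)^2=4, (4-4)^2=0, (9-12)^2=9, (10-8)^2=4, (12-3)^2=81, (11-10)^2=1, (6-2)^2=16
sum(d^2) = 306.
Step 3: rho = 1 - 6*306 / (12*(12^2 - 1)) = 1 - 1836/1716 = -0.069930.
Step 4: Under H0, t = rho * sqrt((n-2)/(1-rho^2)) = -0.2217 ~ t(10).
Step 5: Two-sided p-value from the t-distribution with 10 df = 0.829024.
Step 6: alpha = 0.05. fail to reject H0.

rho = -0.0699, p = 0.829024, fail to reject H0 at alpha = 0.05.


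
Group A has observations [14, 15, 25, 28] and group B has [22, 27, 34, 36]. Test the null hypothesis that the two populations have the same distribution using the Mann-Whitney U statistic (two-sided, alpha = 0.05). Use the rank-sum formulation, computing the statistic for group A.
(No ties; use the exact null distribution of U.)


Step 1: Combine and sort all 8 observations; assign midranks.
sorted (value, group): (14,X), (15,X), (22,Y), (25,X), (27,Y), (28,X), (34,Y), (36,Y)
ranks: 14->1, 15->2, 22->3, 25->4, 27->5, 28->6, 34->7, 36->8
Step 2: Rank sum for X: R1 = 1 + 2 + 4 + 6 = 13.
Step 3: U_X = R1 - n1(n1+1)/2 = 13 - 4*5/2 = 13 - 10 = 3.
       U_Y = n1*n2 - U_X = 16 - 3 = 13.
Step 4: No ties, so the exact null distribution of U (based on enumerating the C(8,4) = 70 equally likely rank assignments) gives the two-sided p-value.
Step 5: p-value = 0.200000; compare to alpha = 0.05. fail to reject H0.

U_X = 3, p = 0.200000, fail to reject H0 at alpha = 0.05.


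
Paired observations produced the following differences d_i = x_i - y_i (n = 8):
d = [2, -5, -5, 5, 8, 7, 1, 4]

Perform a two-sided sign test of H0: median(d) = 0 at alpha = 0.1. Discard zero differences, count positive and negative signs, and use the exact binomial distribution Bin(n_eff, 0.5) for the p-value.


Step 1: Discard zero differences. Original n = 8; n_eff = number of nonzero differences = 8.
Nonzero differences (with sign): +2, -5, -5, +5, +8, +7, +1, +4
Step 2: Count signs: positive = 6, negative = 2.
Step 3: Under H0: P(positive) = 0.5, so the number of positives S ~ Bin(8, 0.5).
Step 4: Two-sided exact p-value = sum of Bin(8,0.5) probabilities at or below the observed probability = 0.289062.
Step 5: alpha = 0.1. fail to reject H0.

n_eff = 8, pos = 6, neg = 2, p = 0.289062, fail to reject H0.


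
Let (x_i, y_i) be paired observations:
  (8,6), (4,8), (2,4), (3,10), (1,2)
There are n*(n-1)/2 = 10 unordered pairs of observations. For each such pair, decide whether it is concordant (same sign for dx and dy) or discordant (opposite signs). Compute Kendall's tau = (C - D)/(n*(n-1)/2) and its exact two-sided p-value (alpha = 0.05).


Step 1: Enumerate the 10 unordered pairs (i,j) with i<j and classify each by sign(x_j-x_i) * sign(y_j-y_i).
  (1,2):dx=-4,dy=+2->D; (1,3):dx=-6,dy=-2->C; (1,4):dx=-5,dy=+4->D; (1,5):dx=-7,dy=-4->C
  (2,3):dx=-2,dy=-4->C; (2,4):dx=-1,dy=+2->D; (2,5):dx=-3,dy=-6->C; (3,4):dx=+1,dy=+6->C
  (3,5):dx=-1,dy=-2->C; (4,5):dx=-2,dy=-8->C
Step 2: C = 7, D = 3, total pairs = 10.
Step 3: tau = (C - D)/(n(n-1)/2) = (7 - 3)/10 = 0.400000.
Step 4: Exact two-sided p-value (enumerate n! = 120 permutations of y under H0): p = 0.483333.
Step 5: alpha = 0.05. fail to reject H0.

tau_b = 0.4000 (C=7, D=3), p = 0.483333, fail to reject H0.


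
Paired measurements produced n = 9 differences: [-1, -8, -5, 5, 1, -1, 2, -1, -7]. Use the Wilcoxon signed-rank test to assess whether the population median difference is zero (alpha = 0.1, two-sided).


Step 1: Drop any zero differences (none here) and take |d_i|.
|d| = [1, 8, 5, 5, 1, 1, 2, 1, 7]
Step 2: Midrank |d_i| (ties get averaged ranks).
ranks: |1|->2.5, |8|->9, |5|->6.5, |5|->6.5, |1|->2.5, |1|->2.5, |2|->5, |1|->2.5, |7|->8
Step 3: Attach original signs; sum ranks with positive sign and with negative sign.
W+ = 6.5 + 2.5 + 5 = 14
W- = 2.5 + 9 + 6.5 + 2.5 + 2.5 + 8 = 31
(Check: W+ + W- = 45 should equal n(n+1)/2 = 45.)
Step 4: Test statistic W = min(W+, W-) = 14.
Step 5: Ties in |d|, so use the tie-corrected normal approximation.
        E[W] = n(n+1)/4 = 9*10/4 = 22.5.
        Tie groups: |d|=1 (t=4), |d|=5 (t=2); sum(t^3 - t) = 66.
        Var[W] = n(n+1)(2n+1)/24 - sum(t^3-t)/48 = 1710/24 - 66/48 = 69.875.
        z = (W - E[W]) / sqrt(Var[W]) = (14 - 22.5) / 8.3591 = -1.0169.
        Two-sided p = 2*Phi(z) = 0.309224.
Step 6: alpha = 0.1. fail to reject H0.

W+ = 14, W- = 31, W = min = 14, p = 0.309224, fail to reject H0.


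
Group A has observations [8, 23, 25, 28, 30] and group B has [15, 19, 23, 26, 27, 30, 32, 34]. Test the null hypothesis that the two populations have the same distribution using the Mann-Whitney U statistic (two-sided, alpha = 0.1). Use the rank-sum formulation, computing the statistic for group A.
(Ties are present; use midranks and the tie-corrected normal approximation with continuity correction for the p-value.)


Step 1: Combine and sort all 13 observations; assign midranks.
sorted (value, group): (8,X), (15,Y), (19,Y), (23,X), (23,Y), (25,X), (26,Y), (27,Y), (28,X), (30,X), (30,Y), (32,Y), (34,Y)
ranks: 8->1, 15->2, 19->3, 23->4.5, 23->4.5, 25->6, 26->7, 27->8, 28->9, 30->10.5, 30->10.5, 32->12, 34->13
Step 2: Rank sum for X: R1 = 1 + 4.5 + 6 + 9 + 10.5 = 31.
Step 3: U_X = R1 - n1(n1+1)/2 = 31 - 5*6/2 = 31 - 15 = 16.
       U_Y = n1*n2 - U_X = 40 - 16 = 24.
Step 4: Ties are present, so use the tie-corrected normal approximation (with continuity correction) for the p-value.
Step 5: p-value = 0.607419; compare to alpha = 0.1. fail to reject H0.

U_X = 16, p = 0.607419, fail to reject H0 at alpha = 0.1.


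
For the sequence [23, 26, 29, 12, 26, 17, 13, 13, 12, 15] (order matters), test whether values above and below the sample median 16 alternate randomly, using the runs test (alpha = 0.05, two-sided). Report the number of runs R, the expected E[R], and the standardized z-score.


Step 1: Compute median = 16; label A = above, B = below.
Labels in order: AAABAABBBB  (n_A = 5, n_B = 5)
Step 2: Count runs R = 4.
Step 3: Under H0 (random ordering), E[R] = 2*n_A*n_B/(n_A+n_B) + 1 = 2*5*5/10 + 1 = 6.0000.
        Var[R] = 2*n_A*n_B*(2*n_A*n_B - n_A - n_B) / ((n_A+n_B)^2 * (n_A+n_B-1)) = 2000/900 = 2.2222.
        SD[R] = 1.4907.
Step 4: Continuity-corrected z = (R + 0.5 - E[R]) / SD[R] = (4 + 0.5 - 6.0000) / 1.4907 = -1.0062.
Step 5: Two-sided p-value via normal approximation = 2*(1 - Phi(|z|)) = 0.314305.
Step 6: alpha = 0.05. fail to reject H0.

R = 4, z = -1.0062, p = 0.314305, fail to reject H0.


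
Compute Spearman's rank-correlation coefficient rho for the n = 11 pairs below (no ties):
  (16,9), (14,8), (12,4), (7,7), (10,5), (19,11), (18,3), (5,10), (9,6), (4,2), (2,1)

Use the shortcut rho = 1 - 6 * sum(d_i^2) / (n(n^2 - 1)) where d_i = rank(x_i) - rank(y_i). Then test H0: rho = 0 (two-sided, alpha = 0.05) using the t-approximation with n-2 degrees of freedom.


Step 1: Rank x and y separately (midranks; no ties here).
rank(x): 16->9, 14->8, 12->7, 7->4, 10->6, 19->11, 18->10, 5->3, 9->5, 4->2, 2->1
rank(y): 9->9, 8->8, 4->4, 7->7, 5->5, 11->11, 3->3, 10->10, 6->6, 2->2, 1->1
Step 2: d_i = R_x(i) - R_y(i); compute d_i^2.
  (9-9)^2=0, (8-8)^2=0, (7-4)^2=9, (4-7)^2=9, (6-5)^2=1, (11-11)^2=0, (10-3)^2=49, (3-10)^2=49, (5-6)^2=1, (2-2)^2=0, (1-1)^2=0
sum(d^2) = 118.
Step 3: rho = 1 - 6*118 / (11*(11^2 - 1)) = 1 - 708/1320 = 0.463636.
Step 4: Under H0, t = rho * sqrt((n-2)/(1-rho^2)) = 1.5698 ~ t(9).
Step 5: Two-sided p-value from the t-distribution with 9 df = 0.150901.
Step 6: alpha = 0.05. fail to reject H0.

rho = 0.4636, p = 0.150901, fail to reject H0 at alpha = 0.05.


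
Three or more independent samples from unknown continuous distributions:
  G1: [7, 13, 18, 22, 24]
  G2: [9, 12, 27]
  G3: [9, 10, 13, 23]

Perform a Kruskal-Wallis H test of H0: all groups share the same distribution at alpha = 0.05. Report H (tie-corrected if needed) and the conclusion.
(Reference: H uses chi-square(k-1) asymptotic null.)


Step 1: Combine all N = 12 observations and assign midranks.
sorted (value, group, rank): (7,G1,1), (9,G2,2.5), (9,G3,2.5), (10,G3,4), (12,G2,5), (13,G1,6.5), (13,G3,6.5), (18,G1,8), (22,G1,9), (23,G3,10), (24,G1,11), (27,G2,12)
Step 2: Sum ranks within each group.
R_1 = 35.5 (n_1 = 5)
R_2 = 19.5 (n_2 = 3)
R_3 = 23 (n_3 = 4)
Step 3: H = 12/(N(N+1)) * sum(R_i^2/n_i) - 3(N+1)
     = 12/(12*13) * (35.5^2/5 + 19.5^2/3 + 23^2/4) - 3*13
     = 0.076923 * 511.05 - 39
     = 0.311538.
Step 4: Ties present; correction factor C = 1 - 12/(12^3 - 12) = 0.993007. Corrected H = 0.311538 / 0.993007 = 0.313732.
Step 5: Under H0, H ~ chi^2(2); p-value = 0.854818.
Step 6: alpha = 0.05. fail to reject H0.

H = 0.3137, df = 2, p = 0.854818, fail to reject H0.


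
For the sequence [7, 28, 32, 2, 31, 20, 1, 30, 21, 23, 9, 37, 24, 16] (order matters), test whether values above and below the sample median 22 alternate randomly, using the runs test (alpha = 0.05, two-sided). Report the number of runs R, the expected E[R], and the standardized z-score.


Step 1: Compute median = 22; label A = above, B = below.
Labels in order: BAABABBABABAAB  (n_A = 7, n_B = 7)
Step 2: Count runs R = 11.
Step 3: Under H0 (random ordering), E[R] = 2*n_A*n_B/(n_A+n_B) + 1 = 2*7*7/14 + 1 = 8.0000.
        Var[R] = 2*n_A*n_B*(2*n_A*n_B - n_A - n_B) / ((n_A+n_B)^2 * (n_A+n_B-1)) = 8232/2548 = 3.2308.
        SD[R] = 1.7974.
Step 4: Continuity-corrected z = (R - 0.5 - E[R]) / SD[R] = (11 - 0.5 - 8.0000) / 1.7974 = 1.3909.
Step 5: Two-sided p-value via normal approximation = 2*(1 - Phi(|z|)) = 0.164264.
Step 6: alpha = 0.05. fail to reject H0.

R = 11, z = 1.3909, p = 0.164264, fail to reject H0.


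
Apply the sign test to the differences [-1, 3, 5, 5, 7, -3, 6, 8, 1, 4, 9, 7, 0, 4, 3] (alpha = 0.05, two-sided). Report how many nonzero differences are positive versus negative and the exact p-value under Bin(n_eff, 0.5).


Step 1: Discard zero differences. Original n = 15; n_eff = number of nonzero differences = 14.
Nonzero differences (with sign): -1, +3, +5, +5, +7, -3, +6, +8, +1, +4, +9, +7, +4, +3
Step 2: Count signs: positive = 12, negative = 2.
Step 3: Under H0: P(positive) = 0.5, so the number of positives S ~ Bin(14, 0.5).
Step 4: Two-sided exact p-value = sum of Bin(14,0.5) probabilities at or below the observed probability = 0.012939.
Step 5: alpha = 0.05. reject H0.

n_eff = 14, pos = 12, neg = 2, p = 0.012939, reject H0.


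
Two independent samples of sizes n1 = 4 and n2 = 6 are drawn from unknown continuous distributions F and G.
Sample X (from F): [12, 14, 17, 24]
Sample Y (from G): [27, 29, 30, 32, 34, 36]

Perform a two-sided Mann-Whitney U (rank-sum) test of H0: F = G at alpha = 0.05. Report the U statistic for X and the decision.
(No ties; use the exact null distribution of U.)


Step 1: Combine and sort all 10 observations; assign midranks.
sorted (value, group): (12,X), (14,X), (17,X), (24,X), (27,Y), (29,Y), (30,Y), (32,Y), (34,Y), (36,Y)
ranks: 12->1, 14->2, 17->3, 24->4, 27->5, 29->6, 30->7, 32->8, 34->9, 36->10
Step 2: Rank sum for X: R1 = 1 + 2 + 3 + 4 = 10.
Step 3: U_X = R1 - n1(n1+1)/2 = 10 - 4*5/2 = 10 - 10 = 0.
       U_Y = n1*n2 - U_X = 24 - 0 = 24.
Step 4: No ties, so the exact null distribution of U (based on enumerating the C(10,4) = 210 equally likely rank assignments) gives the two-sided p-value.
Step 5: p-value = 0.009524; compare to alpha = 0.05. reject H0.

U_X = 0, p = 0.009524, reject H0 at alpha = 0.05.


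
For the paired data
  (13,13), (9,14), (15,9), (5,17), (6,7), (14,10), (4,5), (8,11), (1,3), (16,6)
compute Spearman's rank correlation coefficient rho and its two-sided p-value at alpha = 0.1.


Step 1: Rank x and y separately (midranks; no ties here).
rank(x): 13->7, 9->6, 15->9, 5->3, 6->4, 14->8, 4->2, 8->5, 1->1, 16->10
rank(y): 13->8, 14->9, 9->5, 17->10, 7->4, 10->6, 5->2, 11->7, 3->1, 6->3
Step 2: d_i = R_x(i) - R_y(i); compute d_i^2.
  (7-8)^2=1, (6-9)^2=9, (9-5)^2=16, (3-10)^2=49, (4-4)^2=0, (8-6)^2=4, (2-2)^2=0, (5-7)^2=4, (1-1)^2=0, (10-3)^2=49
sum(d^2) = 132.
Step 3: rho = 1 - 6*132 / (10*(10^2 - 1)) = 1 - 792/990 = 0.200000.
Step 4: Under H0, t = rho * sqrt((n-2)/(1-rho^2)) = 0.5774 ~ t(8).
Step 5: Two-sided p-value from the t-distribution with 8 df = 0.579584.
Step 6: alpha = 0.1. fail to reject H0.

rho = 0.2000, p = 0.579584, fail to reject H0 at alpha = 0.1.


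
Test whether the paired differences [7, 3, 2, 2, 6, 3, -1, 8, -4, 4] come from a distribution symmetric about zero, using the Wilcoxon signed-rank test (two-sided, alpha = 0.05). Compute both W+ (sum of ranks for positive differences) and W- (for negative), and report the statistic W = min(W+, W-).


Step 1: Drop any zero differences (none here) and take |d_i|.
|d| = [7, 3, 2, 2, 6, 3, 1, 8, 4, 4]
Step 2: Midrank |d_i| (ties get averaged ranks).
ranks: |7|->9, |3|->4.5, |2|->2.5, |2|->2.5, |6|->8, |3|->4.5, |1|->1, |8|->10, |4|->6.5, |4|->6.5
Step 3: Attach original signs; sum ranks with positive sign and with negative sign.
W+ = 9 + 4.5 + 2.5 + 2.5 + 8 + 4.5 + 10 + 6.5 = 47.5
W- = 1 + 6.5 = 7.5
(Check: W+ + W- = 55 should equal n(n+1)/2 = 55.)
Step 4: Test statistic W = min(W+, W-) = 7.5.
Step 5: Ties in |d|, so use the tie-corrected normal approximation.
        E[W] = n(n+1)/4 = 10*11/4 = 27.5.
        Tie groups: |d|=2 (t=2), |d|=3 (t=2), |d|=4 (t=2); sum(t^3 - t) = 18.
        Var[W] = n(n+1)(2n+1)/24 - sum(t^3-t)/48 = 2310/24 - 18/48 = 95.875.
        z = (W - E[W]) / sqrt(Var[W]) = (7.5 - 27.5) / 9.7916 = -2.0426.
        Two-sided p = 2*Phi(z) = 0.041095.
Step 6: alpha = 0.05. reject H0.

W+ = 47.5, W- = 7.5, W = min = 7.5, p = 0.041095, reject H0.


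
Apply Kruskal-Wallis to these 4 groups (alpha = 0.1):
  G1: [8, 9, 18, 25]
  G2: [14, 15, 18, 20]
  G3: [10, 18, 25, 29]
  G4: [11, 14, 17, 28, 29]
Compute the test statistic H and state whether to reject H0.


Step 1: Combine all N = 17 observations and assign midranks.
sorted (value, group, rank): (8,G1,1), (9,G1,2), (10,G3,3), (11,G4,4), (14,G2,5.5), (14,G4,5.5), (15,G2,7), (17,G4,8), (18,G1,10), (18,G2,10), (18,G3,10), (20,G2,12), (25,G1,13.5), (25,G3,13.5), (28,G4,15), (29,G3,16.5), (29,G4,16.5)
Step 2: Sum ranks within each group.
R_1 = 26.5 (n_1 = 4)
R_2 = 34.5 (n_2 = 4)
R_3 = 43 (n_3 = 4)
R_4 = 49 (n_4 = 5)
Step 3: H = 12/(N(N+1)) * sum(R_i^2/n_i) - 3(N+1)
     = 12/(17*18) * (26.5^2/4 + 34.5^2/4 + 43^2/4 + 49^2/5) - 3*18
     = 0.039216 * 1415.58 - 54
     = 1.512745.
Step 4: Ties present; correction factor C = 1 - 42/(17^3 - 17) = 0.991422. Corrected H = 1.512745 / 0.991422 = 1.525834.
Step 5: Under H0, H ~ chi^2(3); p-value = 0.676321.
Step 6: alpha = 0.1. fail to reject H0.

H = 1.5258, df = 3, p = 0.676321, fail to reject H0.


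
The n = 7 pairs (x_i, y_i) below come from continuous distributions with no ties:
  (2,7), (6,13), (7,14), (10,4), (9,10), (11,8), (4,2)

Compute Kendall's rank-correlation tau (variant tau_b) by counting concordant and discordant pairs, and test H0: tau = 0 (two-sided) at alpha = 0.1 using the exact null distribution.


Step 1: Enumerate the 21 unordered pairs (i,j) with i<j and classify each by sign(x_j-x_i) * sign(y_j-y_i).
  (1,2):dx=+4,dy=+6->C; (1,3):dx=+5,dy=+7->C; (1,4):dx=+8,dy=-3->D; (1,5):dx=+7,dy=+3->C
  (1,6):dx=+9,dy=+1->C; (1,7):dx=+2,dy=-5->D; (2,3):dx=+1,dy=+1->C; (2,4):dx=+4,dy=-9->D
  (2,5):dx=+3,dy=-3->D; (2,6):dx=+5,dy=-5->D; (2,7):dx=-2,dy=-11->C; (3,4):dx=+3,dy=-10->D
  (3,5):dx=+2,dy=-4->D; (3,6):dx=+4,dy=-6->D; (3,7):dx=-3,dy=-12->C; (4,5):dx=-1,dy=+6->D
  (4,6):dx=+1,dy=+4->C; (4,7):dx=-6,dy=-2->C; (5,6):dx=+2,dy=-2->D; (5,7):dx=-5,dy=-8->C
  (6,7):dx=-7,dy=-6->C
Step 2: C = 11, D = 10, total pairs = 21.
Step 3: tau = (C - D)/(n(n-1)/2) = (11 - 10)/21 = 0.047619.
Step 4: Exact two-sided p-value (enumerate n! = 5040 permutations of y under H0): p = 1.000000.
Step 5: alpha = 0.1. fail to reject H0.

tau_b = 0.0476 (C=11, D=10), p = 1.000000, fail to reject H0.


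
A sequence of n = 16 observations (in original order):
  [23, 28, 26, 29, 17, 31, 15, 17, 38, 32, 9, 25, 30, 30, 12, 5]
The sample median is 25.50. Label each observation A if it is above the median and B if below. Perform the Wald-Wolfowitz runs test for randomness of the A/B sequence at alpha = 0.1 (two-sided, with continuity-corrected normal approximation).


Step 1: Compute median = 25.50; label A = above, B = below.
Labels in order: BAAABABBAABBAABB  (n_A = 8, n_B = 8)
Step 2: Count runs R = 9.
Step 3: Under H0 (random ordering), E[R] = 2*n_A*n_B/(n_A+n_B) + 1 = 2*8*8/16 + 1 = 9.0000.
        Var[R] = 2*n_A*n_B*(2*n_A*n_B - n_A - n_B) / ((n_A+n_B)^2 * (n_A+n_B-1)) = 14336/3840 = 3.7333.
        SD[R] = 1.9322.
Step 4: R = E[R], so z = 0 with no continuity correction.
Step 5: Two-sided p-value via normal approximation = 2*(1 - Phi(|z|)) = 1.000000.
Step 6: alpha = 0.1. fail to reject H0.

R = 9, z = 0.0000, p = 1.000000, fail to reject H0.


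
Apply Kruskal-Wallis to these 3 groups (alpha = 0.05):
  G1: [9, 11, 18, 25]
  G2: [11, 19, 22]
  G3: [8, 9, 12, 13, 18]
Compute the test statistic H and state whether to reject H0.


Step 1: Combine all N = 12 observations and assign midranks.
sorted (value, group, rank): (8,G3,1), (9,G1,2.5), (9,G3,2.5), (11,G1,4.5), (11,G2,4.5), (12,G3,6), (13,G3,7), (18,G1,8.5), (18,G3,8.5), (19,G2,10), (22,G2,11), (25,G1,12)
Step 2: Sum ranks within each group.
R_1 = 27.5 (n_1 = 4)
R_2 = 25.5 (n_2 = 3)
R_3 = 25 (n_3 = 5)
Step 3: H = 12/(N(N+1)) * sum(R_i^2/n_i) - 3(N+1)
     = 12/(12*13) * (27.5^2/4 + 25.5^2/3 + 25^2/5) - 3*13
     = 0.076923 * 530.812 - 39
     = 1.831731.
Step 4: Ties present; correction factor C = 1 - 18/(12^3 - 12) = 0.989510. Corrected H = 1.831731 / 0.989510 = 1.851148.
Step 5: Under H0, H ~ chi^2(2); p-value = 0.396304.
Step 6: alpha = 0.05. fail to reject H0.

H = 1.8511, df = 2, p = 0.396304, fail to reject H0.


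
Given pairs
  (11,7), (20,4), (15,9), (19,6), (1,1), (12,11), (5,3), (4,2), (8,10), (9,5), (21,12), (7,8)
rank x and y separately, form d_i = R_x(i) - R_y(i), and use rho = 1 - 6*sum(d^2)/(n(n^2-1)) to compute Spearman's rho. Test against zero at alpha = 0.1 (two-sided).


Step 1: Rank x and y separately (midranks; no ties here).
rank(x): 11->7, 20->11, 15->9, 19->10, 1->1, 12->8, 5->3, 4->2, 8->5, 9->6, 21->12, 7->4
rank(y): 7->7, 4->4, 9->9, 6->6, 1->1, 11->11, 3->3, 2->2, 10->10, 5->5, 12->12, 8->8
Step 2: d_i = R_x(i) - R_y(i); compute d_i^2.
  (7-7)^2=0, (11-4)^2=49, (9-9)^2=0, (10-6)^2=16, (1-1)^2=0, (8-11)^2=9, (3-3)^2=0, (2-2)^2=0, (5-10)^2=25, (6-5)^2=1, (12-12)^2=0, (4-8)^2=16
sum(d^2) = 116.
Step 3: rho = 1 - 6*116 / (12*(12^2 - 1)) = 1 - 696/1716 = 0.594406.
Step 4: Under H0, t = rho * sqrt((n-2)/(1-rho^2)) = 2.3374 ~ t(10).
Step 5: Two-sided p-value from the t-distribution with 10 df = 0.041521.
Step 6: alpha = 0.1. reject H0.

rho = 0.5944, p = 0.041521, reject H0 at alpha = 0.1.


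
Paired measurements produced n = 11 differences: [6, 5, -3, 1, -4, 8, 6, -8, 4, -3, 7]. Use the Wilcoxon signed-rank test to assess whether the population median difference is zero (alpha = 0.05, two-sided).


Step 1: Drop any zero differences (none here) and take |d_i|.
|d| = [6, 5, 3, 1, 4, 8, 6, 8, 4, 3, 7]
Step 2: Midrank |d_i| (ties get averaged ranks).
ranks: |6|->7.5, |5|->6, |3|->2.5, |1|->1, |4|->4.5, |8|->10.5, |6|->7.5, |8|->10.5, |4|->4.5, |3|->2.5, |7|->9
Step 3: Attach original signs; sum ranks with positive sign and with negative sign.
W+ = 7.5 + 6 + 1 + 10.5 + 7.5 + 4.5 + 9 = 46
W- = 2.5 + 4.5 + 10.5 + 2.5 = 20
(Check: W+ + W- = 66 should equal n(n+1)/2 = 66.)
Step 4: Test statistic W = min(W+, W-) = 20.
Step 5: Ties in |d|, so use the tie-corrected normal approximation.
        E[W] = n(n+1)/4 = 11*12/4 = 33.
        Tie groups: |d|=3 (t=2), |d|=4 (t=2), |d|=6 (t=2), |d|=8 (t=2); sum(t^3 - t) = 24.
        Var[W] = n(n+1)(2n+1)/24 - sum(t^3-t)/48 = 3036/24 - 24/48 = 126.
        z = (W - E[W]) / sqrt(Var[W]) = (20 - 33) / 11.2250 = -1.1581.
        Two-sided p = 2*Phi(z) = 0.246810.
Step 6: alpha = 0.05. fail to reject H0.

W+ = 46, W- = 20, W = min = 20, p = 0.246810, fail to reject H0.


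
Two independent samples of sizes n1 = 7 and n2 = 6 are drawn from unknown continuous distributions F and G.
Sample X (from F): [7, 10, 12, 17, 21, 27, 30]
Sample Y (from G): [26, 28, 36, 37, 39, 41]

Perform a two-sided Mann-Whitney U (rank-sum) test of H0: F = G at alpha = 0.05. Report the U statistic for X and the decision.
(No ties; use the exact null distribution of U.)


Step 1: Combine and sort all 13 observations; assign midranks.
sorted (value, group): (7,X), (10,X), (12,X), (17,X), (21,X), (26,Y), (27,X), (28,Y), (30,X), (36,Y), (37,Y), (39,Y), (41,Y)
ranks: 7->1, 10->2, 12->3, 17->4, 21->5, 26->6, 27->7, 28->8, 30->9, 36->10, 37->11, 39->12, 41->13
Step 2: Rank sum for X: R1 = 1 + 2 + 3 + 4 + 5 + 7 + 9 = 31.
Step 3: U_X = R1 - n1(n1+1)/2 = 31 - 7*8/2 = 31 - 28 = 3.
       U_Y = n1*n2 - U_X = 42 - 3 = 39.
Step 4: No ties, so the exact null distribution of U (based on enumerating the C(13,7) = 1716 equally likely rank assignments) gives the two-sided p-value.
Step 5: p-value = 0.008159; compare to alpha = 0.05. reject H0.

U_X = 3, p = 0.008159, reject H0 at alpha = 0.05.


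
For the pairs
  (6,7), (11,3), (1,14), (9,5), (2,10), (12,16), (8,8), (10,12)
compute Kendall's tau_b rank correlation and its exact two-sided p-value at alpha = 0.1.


Step 1: Enumerate the 28 unordered pairs (i,j) with i<j and classify each by sign(x_j-x_i) * sign(y_j-y_i).
  (1,2):dx=+5,dy=-4->D; (1,3):dx=-5,dy=+7->D; (1,4):dx=+3,dy=-2->D; (1,5):dx=-4,dy=+3->D
  (1,6):dx=+6,dy=+9->C; (1,7):dx=+2,dy=+1->C; (1,8):dx=+4,dy=+5->C; (2,3):dx=-10,dy=+11->D
  (2,4):dx=-2,dy=+2->D; (2,5):dx=-9,dy=+7->D; (2,6):dx=+1,dy=+13->C; (2,7):dx=-3,dy=+5->D
  (2,8):dx=-1,dy=+9->D; (3,4):dx=+8,dy=-9->D; (3,5):dx=+1,dy=-4->D; (3,6):dx=+11,dy=+2->C
  (3,7):dx=+7,dy=-6->D; (3,8):dx=+9,dy=-2->D; (4,5):dx=-7,dy=+5->D; (4,6):dx=+3,dy=+11->C
  (4,7):dx=-1,dy=+3->D; (4,8):dx=+1,dy=+7->C; (5,6):dx=+10,dy=+6->C; (5,7):dx=+6,dy=-2->D
  (5,8):dx=+8,dy=+2->C; (6,7):dx=-4,dy=-8->C; (6,8):dx=-2,dy=-4->C; (7,8):dx=+2,dy=+4->C
Step 2: C = 12, D = 16, total pairs = 28.
Step 3: tau = (C - D)/(n(n-1)/2) = (12 - 16)/28 = -0.142857.
Step 4: Exact two-sided p-value (enumerate n! = 40320 permutations of y under H0): p = 0.719544.
Step 5: alpha = 0.1. fail to reject H0.

tau_b = -0.1429 (C=12, D=16), p = 0.719544, fail to reject H0.


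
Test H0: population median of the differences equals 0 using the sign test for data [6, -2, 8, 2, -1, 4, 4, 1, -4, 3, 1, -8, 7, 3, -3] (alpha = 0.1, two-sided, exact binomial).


Step 1: Discard zero differences. Original n = 15; n_eff = number of nonzero differences = 15.
Nonzero differences (with sign): +6, -2, +8, +2, -1, +4, +4, +1, -4, +3, +1, -8, +7, +3, -3
Step 2: Count signs: positive = 10, negative = 5.
Step 3: Under H0: P(positive) = 0.5, so the number of positives S ~ Bin(15, 0.5).
Step 4: Two-sided exact p-value = sum of Bin(15,0.5) probabilities at or below the observed probability = 0.301758.
Step 5: alpha = 0.1. fail to reject H0.

n_eff = 15, pos = 10, neg = 5, p = 0.301758, fail to reject H0.


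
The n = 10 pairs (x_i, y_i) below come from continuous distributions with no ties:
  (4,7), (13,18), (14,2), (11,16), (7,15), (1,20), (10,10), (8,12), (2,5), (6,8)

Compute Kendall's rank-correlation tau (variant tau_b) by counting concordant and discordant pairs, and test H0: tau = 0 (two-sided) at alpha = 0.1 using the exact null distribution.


Step 1: Enumerate the 45 unordered pairs (i,j) with i<j and classify each by sign(x_j-x_i) * sign(y_j-y_i).
  (1,2):dx=+9,dy=+11->C; (1,3):dx=+10,dy=-5->D; (1,4):dx=+7,dy=+9->C; (1,5):dx=+3,dy=+8->C
  (1,6):dx=-3,dy=+13->D; (1,7):dx=+6,dy=+3->C; (1,8):dx=+4,dy=+5->C; (1,9):dx=-2,dy=-2->C
  (1,10):dx=+2,dy=+1->C; (2,3):dx=+1,dy=-16->D; (2,4):dx=-2,dy=-2->C; (2,5):dx=-6,dy=-3->C
  (2,6):dx=-12,dy=+2->D; (2,7):dx=-3,dy=-8->C; (2,8):dx=-5,dy=-6->C; (2,9):dx=-11,dy=-13->C
  (2,10):dx=-7,dy=-10->C; (3,4):dx=-3,dy=+14->D; (3,5):dx=-7,dy=+13->D; (3,6):dx=-13,dy=+18->D
  (3,7):dx=-4,dy=+8->D; (3,8):dx=-6,dy=+10->D; (3,9):dx=-12,dy=+3->D; (3,10):dx=-8,dy=+6->D
  (4,5):dx=-4,dy=-1->C; (4,6):dx=-10,dy=+4->D; (4,7):dx=-1,dy=-6->C; (4,8):dx=-3,dy=-4->C
  (4,9):dx=-9,dy=-11->C; (4,10):dx=-5,dy=-8->C; (5,6):dx=-6,dy=+5->D; (5,7):dx=+3,dy=-5->D
  (5,8):dx=+1,dy=-3->D; (5,9):dx=-5,dy=-10->C; (5,10):dx=-1,dy=-7->C; (6,7):dx=+9,dy=-10->D
  (6,8):dx=+7,dy=-8->D; (6,9):dx=+1,dy=-15->D; (6,10):dx=+5,dy=-12->D; (7,8):dx=-2,dy=+2->D
  (7,9):dx=-8,dy=-5->C; (7,10):dx=-4,dy=-2->C; (8,9):dx=-6,dy=-7->C; (8,10):dx=-2,dy=-4->C
  (9,10):dx=+4,dy=+3->C
Step 2: C = 25, D = 20, total pairs = 45.
Step 3: tau = (C - D)/(n(n-1)/2) = (25 - 20)/45 = 0.111111.
Step 4: Exact two-sided p-value (enumerate n! = 3628800 permutations of y under H0): p = 0.727490.
Step 5: alpha = 0.1. fail to reject H0.

tau_b = 0.1111 (C=25, D=20), p = 0.727490, fail to reject H0.


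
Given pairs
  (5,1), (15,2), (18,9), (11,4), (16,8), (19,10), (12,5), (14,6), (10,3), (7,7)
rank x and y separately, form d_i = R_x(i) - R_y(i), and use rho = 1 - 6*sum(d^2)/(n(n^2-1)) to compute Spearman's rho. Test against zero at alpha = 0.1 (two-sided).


Step 1: Rank x and y separately (midranks; no ties here).
rank(x): 5->1, 15->7, 18->9, 11->4, 16->8, 19->10, 12->5, 14->6, 10->3, 7->2
rank(y): 1->1, 2->2, 9->9, 4->4, 8->8, 10->10, 5->5, 6->6, 3->3, 7->7
Step 2: d_i = R_x(i) - R_y(i); compute d_i^2.
  (1-1)^2=0, (7-2)^2=25, (9-9)^2=0, (4-4)^2=0, (8-8)^2=0, (10-10)^2=0, (5-5)^2=0, (6-6)^2=0, (3-3)^2=0, (2-7)^2=25
sum(d^2) = 50.
Step 3: rho = 1 - 6*50 / (10*(10^2 - 1)) = 1 - 300/990 = 0.696970.
Step 4: Under H0, t = rho * sqrt((n-2)/(1-rho^2)) = 2.7490 ~ t(8).
Step 5: Two-sided p-value from the t-distribution with 8 df = 0.025097.
Step 6: alpha = 0.1. reject H0.

rho = 0.6970, p = 0.025097, reject H0 at alpha = 0.1.


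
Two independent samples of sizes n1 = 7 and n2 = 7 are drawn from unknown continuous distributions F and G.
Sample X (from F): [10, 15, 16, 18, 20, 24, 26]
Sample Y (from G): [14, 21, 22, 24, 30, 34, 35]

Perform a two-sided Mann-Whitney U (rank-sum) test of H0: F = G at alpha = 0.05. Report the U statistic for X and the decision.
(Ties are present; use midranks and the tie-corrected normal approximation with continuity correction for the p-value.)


Step 1: Combine and sort all 14 observations; assign midranks.
sorted (value, group): (10,X), (14,Y), (15,X), (16,X), (18,X), (20,X), (21,Y), (22,Y), (24,X), (24,Y), (26,X), (30,Y), (34,Y), (35,Y)
ranks: 10->1, 14->2, 15->3, 16->4, 18->5, 20->6, 21->7, 22->8, 24->9.5, 24->9.5, 26->11, 30->12, 34->13, 35->14
Step 2: Rank sum for X: R1 = 1 + 3 + 4 + 5 + 6 + 9.5 + 11 = 39.5.
Step 3: U_X = R1 - n1(n1+1)/2 = 39.5 - 7*8/2 = 39.5 - 28 = 11.5.
       U_Y = n1*n2 - U_X = 49 - 11.5 = 37.5.
Step 4: Ties are present, so use the tie-corrected normal approximation (with continuity correction) for the p-value.
Step 5: p-value = 0.109832; compare to alpha = 0.05. fail to reject H0.

U_X = 11.5, p = 0.109832, fail to reject H0 at alpha = 0.05.


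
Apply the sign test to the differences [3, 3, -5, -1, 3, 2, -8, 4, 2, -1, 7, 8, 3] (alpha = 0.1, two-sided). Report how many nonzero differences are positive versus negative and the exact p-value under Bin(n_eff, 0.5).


Step 1: Discard zero differences. Original n = 13; n_eff = number of nonzero differences = 13.
Nonzero differences (with sign): +3, +3, -5, -1, +3, +2, -8, +4, +2, -1, +7, +8, +3
Step 2: Count signs: positive = 9, negative = 4.
Step 3: Under H0: P(positive) = 0.5, so the number of positives S ~ Bin(13, 0.5).
Step 4: Two-sided exact p-value = sum of Bin(13,0.5) probabilities at or below the observed probability = 0.266846.
Step 5: alpha = 0.1. fail to reject H0.

n_eff = 13, pos = 9, neg = 4, p = 0.266846, fail to reject H0.


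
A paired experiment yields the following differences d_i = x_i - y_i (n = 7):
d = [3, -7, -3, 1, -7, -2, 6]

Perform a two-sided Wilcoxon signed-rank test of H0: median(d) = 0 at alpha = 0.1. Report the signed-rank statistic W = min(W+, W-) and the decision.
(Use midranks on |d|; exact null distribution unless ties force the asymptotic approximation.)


Step 1: Drop any zero differences (none here) and take |d_i|.
|d| = [3, 7, 3, 1, 7, 2, 6]
Step 2: Midrank |d_i| (ties get averaged ranks).
ranks: |3|->3.5, |7|->6.5, |3|->3.5, |1|->1, |7|->6.5, |2|->2, |6|->5
Step 3: Attach original signs; sum ranks with positive sign and with negative sign.
W+ = 3.5 + 1 + 5 = 9.5
W- = 6.5 + 3.5 + 6.5 + 2 = 18.5
(Check: W+ + W- = 28 should equal n(n+1)/2 = 28.)
Step 4: Test statistic W = min(W+, W-) = 9.5.
Step 5: Ties in |d|, so use the tie-corrected normal approximation.
        E[W] = n(n+1)/4 = 7*8/4 = 14.
        Tie groups: |d|=3 (t=2), |d|=7 (t=2); sum(t^3 - t) = 12.
        Var[W] = n(n+1)(2n+1)/24 - sum(t^3-t)/48 = 840/24 - 12/48 = 34.75.
        z = (W - E[W]) / sqrt(Var[W]) = (9.5 - 14) / 5.8949 = -0.7634.
        Two-sided p = 2*Phi(z) = 0.445243.
Step 6: alpha = 0.1. fail to reject H0.

W+ = 9.5, W- = 18.5, W = min = 9.5, p = 0.445243, fail to reject H0.


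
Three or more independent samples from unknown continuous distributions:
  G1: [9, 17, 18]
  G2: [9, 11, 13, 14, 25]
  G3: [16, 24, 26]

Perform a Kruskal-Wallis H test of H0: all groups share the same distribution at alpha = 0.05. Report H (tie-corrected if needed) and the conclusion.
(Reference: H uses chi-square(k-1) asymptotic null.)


Step 1: Combine all N = 11 observations and assign midranks.
sorted (value, group, rank): (9,G1,1.5), (9,G2,1.5), (11,G2,3), (13,G2,4), (14,G2,5), (16,G3,6), (17,G1,7), (18,G1,8), (24,G3,9), (25,G2,10), (26,G3,11)
Step 2: Sum ranks within each group.
R_1 = 16.5 (n_1 = 3)
R_2 = 23.5 (n_2 = 5)
R_3 = 26 (n_3 = 3)
Step 3: H = 12/(N(N+1)) * sum(R_i^2/n_i) - 3(N+1)
     = 12/(11*12) * (16.5^2/3 + 23.5^2/5 + 26^2/3) - 3*12
     = 0.090909 * 426.533 - 36
     = 2.775758.
Step 4: Ties present; correction factor C = 1 - 6/(11^3 - 11) = 0.995455. Corrected H = 2.775758 / 0.995455 = 2.788432.
Step 5: Under H0, H ~ chi^2(2); p-value = 0.248027.
Step 6: alpha = 0.05. fail to reject H0.

H = 2.7884, df = 2, p = 0.248027, fail to reject H0.


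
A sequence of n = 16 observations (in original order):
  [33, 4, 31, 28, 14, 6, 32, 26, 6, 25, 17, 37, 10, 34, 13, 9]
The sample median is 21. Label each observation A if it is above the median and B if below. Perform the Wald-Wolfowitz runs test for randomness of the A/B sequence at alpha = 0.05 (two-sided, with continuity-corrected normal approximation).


Step 1: Compute median = 21; label A = above, B = below.
Labels in order: ABAABBAABABABABB  (n_A = 8, n_B = 8)
Step 2: Count runs R = 12.
Step 3: Under H0 (random ordering), E[R] = 2*n_A*n_B/(n_A+n_B) + 1 = 2*8*8/16 + 1 = 9.0000.
        Var[R] = 2*n_A*n_B*(2*n_A*n_B - n_A - n_B) / ((n_A+n_B)^2 * (n_A+n_B-1)) = 14336/3840 = 3.7333.
        SD[R] = 1.9322.
Step 4: Continuity-corrected z = (R - 0.5 - E[R]) / SD[R] = (12 - 0.5 - 9.0000) / 1.9322 = 1.2939.
Step 5: Two-sided p-value via normal approximation = 2*(1 - Phi(|z|)) = 0.195709.
Step 6: alpha = 0.05. fail to reject H0.

R = 12, z = 1.2939, p = 0.195709, fail to reject H0.
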